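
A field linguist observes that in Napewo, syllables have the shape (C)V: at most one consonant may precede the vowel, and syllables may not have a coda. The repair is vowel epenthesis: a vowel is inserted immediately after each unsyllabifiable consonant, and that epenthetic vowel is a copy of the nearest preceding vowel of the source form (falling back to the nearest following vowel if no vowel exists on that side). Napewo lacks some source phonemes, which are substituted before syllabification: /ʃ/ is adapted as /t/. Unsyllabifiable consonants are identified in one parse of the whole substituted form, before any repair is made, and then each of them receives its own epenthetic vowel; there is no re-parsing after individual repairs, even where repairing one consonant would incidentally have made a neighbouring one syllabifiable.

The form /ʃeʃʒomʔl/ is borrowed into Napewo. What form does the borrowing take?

teteʒomoʔolo

Substitution: /ʃ/ → /t/, giving /tetʒomʔl/.
Under (C)V, the unsyllabifiable consonants are /t/, /m/, /ʔ/, /l/ (no codas are permitted; onsets are limited to one consonant).
Each unlicensed consonant becomes the onset of a new syllable: /t/ → /te/, /m/ → /mo/, /ʔ/ → /ʔo/, /l/ → /lo/.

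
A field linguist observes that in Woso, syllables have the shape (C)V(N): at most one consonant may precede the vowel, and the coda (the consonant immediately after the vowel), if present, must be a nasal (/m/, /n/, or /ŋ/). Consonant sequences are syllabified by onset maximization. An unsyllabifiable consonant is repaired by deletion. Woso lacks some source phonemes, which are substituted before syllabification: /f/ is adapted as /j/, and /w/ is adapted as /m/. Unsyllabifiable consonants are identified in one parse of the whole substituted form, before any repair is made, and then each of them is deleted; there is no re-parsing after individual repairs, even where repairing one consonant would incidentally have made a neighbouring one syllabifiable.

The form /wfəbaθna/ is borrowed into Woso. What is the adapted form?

Substitution: /w/ → /m/, /f/ → /j/, giving /mjəbaθna/.
Syllabifying with onset maximization leaves /m/, /θ/ stranded (only a nasal (/m/, /n/, or /ŋ/) is licensed in coda position; onsets are limited to one consonant).
Deleting the stranded consonants removes /m/, /θ/.

jəbana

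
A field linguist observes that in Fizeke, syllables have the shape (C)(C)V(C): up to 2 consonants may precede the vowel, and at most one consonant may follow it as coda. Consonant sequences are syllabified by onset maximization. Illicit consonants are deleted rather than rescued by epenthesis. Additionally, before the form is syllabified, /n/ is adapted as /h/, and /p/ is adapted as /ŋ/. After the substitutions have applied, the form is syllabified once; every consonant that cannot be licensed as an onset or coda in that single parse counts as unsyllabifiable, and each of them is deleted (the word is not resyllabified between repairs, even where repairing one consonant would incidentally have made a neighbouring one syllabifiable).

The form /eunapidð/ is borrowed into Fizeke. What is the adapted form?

euhaŋid

Substitution: /n/ → /h/, /p/ → /ŋ/, giving /euhaŋidð/.
The consonants /ð/ cannot be parsed into a legal (C)(C)V(C) syllable (at most one coda consonant is licensed; onsets may contain at most 2 consonants).
Each unlicensed consonant is deleted: /ð/.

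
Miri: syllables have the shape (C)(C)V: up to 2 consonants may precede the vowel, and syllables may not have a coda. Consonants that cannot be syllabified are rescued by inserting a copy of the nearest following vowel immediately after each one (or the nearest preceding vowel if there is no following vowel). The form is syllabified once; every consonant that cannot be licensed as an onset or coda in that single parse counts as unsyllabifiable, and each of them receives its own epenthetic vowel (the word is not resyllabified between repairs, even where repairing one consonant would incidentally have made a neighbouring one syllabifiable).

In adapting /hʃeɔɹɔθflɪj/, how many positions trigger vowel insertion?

The unsyllabifiable consonants are /θ/, /j/; each receives one epenthetic vowel.

2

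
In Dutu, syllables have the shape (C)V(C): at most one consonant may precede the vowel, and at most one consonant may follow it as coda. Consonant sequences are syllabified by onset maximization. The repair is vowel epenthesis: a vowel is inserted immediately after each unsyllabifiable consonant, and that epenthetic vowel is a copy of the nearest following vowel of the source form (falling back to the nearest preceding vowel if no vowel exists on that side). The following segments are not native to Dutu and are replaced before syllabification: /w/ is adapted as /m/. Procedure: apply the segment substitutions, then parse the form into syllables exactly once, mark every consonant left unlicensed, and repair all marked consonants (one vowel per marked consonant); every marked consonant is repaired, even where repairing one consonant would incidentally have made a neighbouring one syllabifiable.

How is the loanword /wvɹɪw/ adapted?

Substitution: /w/ → /m/, giving /mvɹɪm/.
Under (C)V(C), the unsyllabifiable consonants are /m/, /v/ (at most one coda consonant is licensed; onsets are limited to one consonant).
Epenthesis after each stranded consonant: /m/ → /mɪ/, /v/ → /vɪ/.

mɪvɪɹɪm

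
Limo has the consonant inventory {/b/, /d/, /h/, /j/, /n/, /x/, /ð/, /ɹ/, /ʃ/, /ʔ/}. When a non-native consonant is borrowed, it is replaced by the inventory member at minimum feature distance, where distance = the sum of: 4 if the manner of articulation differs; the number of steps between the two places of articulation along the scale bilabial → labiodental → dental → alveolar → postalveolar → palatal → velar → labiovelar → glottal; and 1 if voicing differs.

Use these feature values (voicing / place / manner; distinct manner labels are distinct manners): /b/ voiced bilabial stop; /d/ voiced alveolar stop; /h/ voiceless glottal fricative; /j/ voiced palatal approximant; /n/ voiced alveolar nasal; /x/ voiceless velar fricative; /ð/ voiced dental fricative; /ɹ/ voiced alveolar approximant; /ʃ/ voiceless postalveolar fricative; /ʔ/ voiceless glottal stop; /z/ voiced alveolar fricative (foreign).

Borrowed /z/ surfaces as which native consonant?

/ð/ is closest: same manner (fricative), place distance 1 (alveolar→dental), same voicing; total 1. Next closest is /ʃ/ at distance 2.

ð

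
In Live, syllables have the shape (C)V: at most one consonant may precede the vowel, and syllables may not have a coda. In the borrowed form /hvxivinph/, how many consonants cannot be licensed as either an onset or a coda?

Syllabifying with onset maximization leaves /h/, /v/, /n/, /p/, /h/ stranded (no codas are permitted; onsets are limited to one consonant).

5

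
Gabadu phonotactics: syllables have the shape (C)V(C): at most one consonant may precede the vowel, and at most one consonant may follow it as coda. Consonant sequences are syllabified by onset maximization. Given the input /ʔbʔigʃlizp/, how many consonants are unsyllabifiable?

Under (C)V(C), the unsyllabifiable consonants are /ʔ/, /b/, /ʃ/, /p/ (at most one coda consonant is licensed; onsets are limited to one consonant).

4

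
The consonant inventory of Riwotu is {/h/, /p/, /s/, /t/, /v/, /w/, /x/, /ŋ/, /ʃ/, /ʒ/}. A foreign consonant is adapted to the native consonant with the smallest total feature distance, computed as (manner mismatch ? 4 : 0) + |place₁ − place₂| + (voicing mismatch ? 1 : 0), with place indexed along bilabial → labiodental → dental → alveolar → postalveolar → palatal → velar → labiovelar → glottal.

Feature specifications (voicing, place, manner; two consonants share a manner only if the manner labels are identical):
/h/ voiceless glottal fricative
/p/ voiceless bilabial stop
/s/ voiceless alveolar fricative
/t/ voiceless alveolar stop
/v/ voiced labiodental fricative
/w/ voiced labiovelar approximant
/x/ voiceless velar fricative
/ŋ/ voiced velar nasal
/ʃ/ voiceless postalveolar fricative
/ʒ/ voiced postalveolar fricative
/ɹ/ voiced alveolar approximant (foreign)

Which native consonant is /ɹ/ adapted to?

w

/w/ is closest: same manner (approximant), place distance 4 (alveolar→labiovelar), same voicing; total 4. Next closest is /s/ at distance 5.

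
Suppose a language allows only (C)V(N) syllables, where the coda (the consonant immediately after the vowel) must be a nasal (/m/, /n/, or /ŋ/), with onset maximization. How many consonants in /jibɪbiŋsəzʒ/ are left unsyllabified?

2

Under (C)V(N), the unsyllabifiable consonants are /z/, /ʒ/ (only a nasal (/m/, /n/, or /ŋ/) is licensed in coda position; onsets are limited to one consonant).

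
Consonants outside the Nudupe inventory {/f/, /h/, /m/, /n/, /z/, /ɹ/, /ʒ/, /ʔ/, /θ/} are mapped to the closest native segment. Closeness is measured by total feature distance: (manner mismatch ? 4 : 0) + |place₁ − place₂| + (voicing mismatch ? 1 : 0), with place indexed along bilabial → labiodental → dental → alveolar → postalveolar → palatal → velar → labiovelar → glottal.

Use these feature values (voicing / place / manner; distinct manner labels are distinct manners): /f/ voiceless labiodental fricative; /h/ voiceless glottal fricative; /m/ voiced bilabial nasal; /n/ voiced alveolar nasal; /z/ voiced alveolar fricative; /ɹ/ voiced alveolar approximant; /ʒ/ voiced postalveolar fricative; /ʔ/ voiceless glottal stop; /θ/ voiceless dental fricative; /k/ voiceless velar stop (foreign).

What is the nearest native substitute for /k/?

/ʔ/ is closest: same manner (stop), place distance 2 (velar→glottal), same voicing; total 2. Next closest is /h/ at distance 6.

ʔ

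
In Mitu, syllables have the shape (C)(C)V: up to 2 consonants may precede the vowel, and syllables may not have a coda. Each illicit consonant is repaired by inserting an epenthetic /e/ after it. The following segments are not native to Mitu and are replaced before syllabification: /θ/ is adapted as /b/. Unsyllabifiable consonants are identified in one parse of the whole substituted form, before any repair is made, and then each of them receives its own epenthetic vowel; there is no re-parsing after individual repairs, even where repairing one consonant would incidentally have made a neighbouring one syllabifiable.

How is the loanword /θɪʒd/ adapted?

Substitution: /θ/ → /b/, giving /bɪʒd/.
Under (C)(C)V, the unsyllabifiable consonants are /ʒ/, /d/ (no codas are permitted; onsets may contain at most 2 consonants).
Epenthesis after each stranded consonant: /ʒ/ → /ʒe/, /d/ → /de/.

bɪʒede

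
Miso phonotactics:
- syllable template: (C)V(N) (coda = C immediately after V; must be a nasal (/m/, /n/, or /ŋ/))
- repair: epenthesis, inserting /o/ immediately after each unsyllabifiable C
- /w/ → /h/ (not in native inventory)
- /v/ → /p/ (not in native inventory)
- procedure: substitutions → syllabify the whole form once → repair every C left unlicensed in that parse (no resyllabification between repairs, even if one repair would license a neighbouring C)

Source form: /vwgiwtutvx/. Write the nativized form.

Substitution: /v/ → /p/, /w/ → /h/, giving /phgihtutpx/.
Syllabifying with onset maximization leaves /p/, /h/, /h/, /t/, /p/, /x/ stranded (only a nasal (/m/, /n/, or /ŋ/) is licensed in coda position; onsets are limited to one consonant).
Each unlicensed consonant becomes the onset of a new syllable: /p/ → /po/, /h/ → /ho/, /h/ → /ho/, /t/ → /to/, /p/ → /po/, /x/ → /xo/.

pohogihotutopoxo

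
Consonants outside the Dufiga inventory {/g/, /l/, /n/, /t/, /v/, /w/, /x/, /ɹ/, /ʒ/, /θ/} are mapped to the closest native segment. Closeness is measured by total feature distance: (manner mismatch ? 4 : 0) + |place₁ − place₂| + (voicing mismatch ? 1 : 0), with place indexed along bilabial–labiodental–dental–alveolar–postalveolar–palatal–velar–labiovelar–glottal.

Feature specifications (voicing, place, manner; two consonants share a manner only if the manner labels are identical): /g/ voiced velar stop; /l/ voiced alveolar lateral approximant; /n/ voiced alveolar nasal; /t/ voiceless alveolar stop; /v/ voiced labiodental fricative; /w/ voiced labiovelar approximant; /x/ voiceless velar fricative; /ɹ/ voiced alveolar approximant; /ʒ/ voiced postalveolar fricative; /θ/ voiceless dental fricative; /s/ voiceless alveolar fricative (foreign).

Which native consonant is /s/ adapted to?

θ

/θ/ is closest: same manner (fricative), place distance 1 (alveolar→dental), same voicing; total 1. Next closest is /ʒ/ at distance 2.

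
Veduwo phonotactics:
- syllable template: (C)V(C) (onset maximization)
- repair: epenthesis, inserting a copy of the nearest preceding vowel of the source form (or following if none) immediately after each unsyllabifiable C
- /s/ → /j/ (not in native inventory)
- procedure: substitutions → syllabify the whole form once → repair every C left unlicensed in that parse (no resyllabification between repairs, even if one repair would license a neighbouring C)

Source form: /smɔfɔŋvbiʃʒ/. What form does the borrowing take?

jɔmɔfɔŋvɔbiʃʒi

Substitution: /s/ → /j/, giving /jmɔfɔŋvbiʃʒ/.
Syllabifying with onset maximization leaves /j/, /v/, /ʒ/ stranded (at most one coda consonant is licensed; onsets are limited to one consonant).
Each unlicensed consonant becomes the onset of a new syllable: /j/ → /jɔ/, /v/ → /vɔ/, /ʒ/ → /ʒi/.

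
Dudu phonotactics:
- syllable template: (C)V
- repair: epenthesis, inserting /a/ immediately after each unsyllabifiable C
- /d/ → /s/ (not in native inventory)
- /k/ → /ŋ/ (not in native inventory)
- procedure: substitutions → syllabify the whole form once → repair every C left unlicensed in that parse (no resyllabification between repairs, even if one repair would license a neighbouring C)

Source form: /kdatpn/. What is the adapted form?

ŋasatapana

Substitution: /k/ → /ŋ/, /d/ → /s/, giving /ŋsatpn/.
The consonants /ŋ/, /t/, /p/, /n/ cannot be parsed into a legal (C)V syllable (no codas are permitted; onsets are limited to one consonant).
Epenthesis after each stranded consonant: /ŋ/ → /ŋa/, /t/ → /ta/, /p/ → /pa/, /n/ → /na/.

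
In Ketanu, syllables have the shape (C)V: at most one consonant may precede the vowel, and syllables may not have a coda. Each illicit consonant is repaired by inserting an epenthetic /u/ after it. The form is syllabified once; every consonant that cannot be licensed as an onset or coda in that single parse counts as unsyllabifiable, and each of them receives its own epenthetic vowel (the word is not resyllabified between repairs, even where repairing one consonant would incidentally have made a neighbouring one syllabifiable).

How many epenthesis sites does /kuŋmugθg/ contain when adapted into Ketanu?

4

The unsyllabifiable consonants are /ŋ/, /g/, /θ/, /g/; each receives one epenthetic vowel.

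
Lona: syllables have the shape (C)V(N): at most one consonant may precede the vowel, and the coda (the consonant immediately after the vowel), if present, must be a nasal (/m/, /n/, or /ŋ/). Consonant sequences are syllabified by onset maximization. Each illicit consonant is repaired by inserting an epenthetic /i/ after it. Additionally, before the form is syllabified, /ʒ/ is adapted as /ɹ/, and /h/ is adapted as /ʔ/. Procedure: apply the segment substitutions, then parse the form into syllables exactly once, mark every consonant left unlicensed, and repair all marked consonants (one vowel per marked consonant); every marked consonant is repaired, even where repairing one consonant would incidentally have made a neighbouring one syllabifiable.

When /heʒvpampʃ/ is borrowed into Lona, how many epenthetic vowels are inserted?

4

After substitution the input is /ʔeɹvpampʃ/.
The unsyllabifiable consonants are /ɹ/, /v/, /p/, /ʃ/; each receives one epenthetic vowel.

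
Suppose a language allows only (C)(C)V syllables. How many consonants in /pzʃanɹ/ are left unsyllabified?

3

Syllabifying with onset maximization leaves /p/, /n/, /ɹ/ stranded (no codas are permitted; onsets may contain at most 2 consonants).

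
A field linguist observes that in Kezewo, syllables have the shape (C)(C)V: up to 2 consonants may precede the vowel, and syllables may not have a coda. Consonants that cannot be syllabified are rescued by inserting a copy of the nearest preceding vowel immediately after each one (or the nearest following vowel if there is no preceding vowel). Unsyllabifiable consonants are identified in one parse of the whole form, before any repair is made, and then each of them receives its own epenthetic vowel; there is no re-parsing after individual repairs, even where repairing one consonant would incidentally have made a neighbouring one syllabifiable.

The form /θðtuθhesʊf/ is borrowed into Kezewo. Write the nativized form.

θuðtuθhesʊfʊ

Under (C)(C)V, the unsyllabifiable consonants are /θ/, /f/ (no codas are permitted; onsets may contain at most 2 consonants).
Each unlicensed consonant becomes the onset of a new syllable: /θ/ → /θu/, /f/ → /fʊ/.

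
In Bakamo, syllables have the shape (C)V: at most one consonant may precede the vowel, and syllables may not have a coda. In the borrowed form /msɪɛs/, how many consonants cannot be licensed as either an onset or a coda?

2

The consonants /m/, /s/ cannot be parsed into a legal (C)V syllable (no codas are permitted; onsets are limited to one consonant).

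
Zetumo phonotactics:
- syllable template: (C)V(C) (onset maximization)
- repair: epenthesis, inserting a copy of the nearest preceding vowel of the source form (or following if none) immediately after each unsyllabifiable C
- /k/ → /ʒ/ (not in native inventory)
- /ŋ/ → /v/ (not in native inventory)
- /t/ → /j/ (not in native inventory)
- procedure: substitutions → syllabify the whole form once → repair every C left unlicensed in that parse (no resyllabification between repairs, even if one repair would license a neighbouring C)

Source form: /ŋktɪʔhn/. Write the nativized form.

Substitution: /ŋ/ → /v/, /k/ → /ʒ/, /t/ → /j/, giving /vʒjɪʔhn/.
The consonants /v/, /ʒ/, /h/, /n/ cannot be parsed into a legal (C)V(C) syllable (at most one coda consonant is licensed; onsets are limited to one consonant).
Inserting the epenthetic vowel yields /v/ → /vɪ/, /ʒ/ → /ʒɪ/, /h/ → /hɪ/, /n/ → /nɪ/.

vɪʒɪjɪʔhɪnɪ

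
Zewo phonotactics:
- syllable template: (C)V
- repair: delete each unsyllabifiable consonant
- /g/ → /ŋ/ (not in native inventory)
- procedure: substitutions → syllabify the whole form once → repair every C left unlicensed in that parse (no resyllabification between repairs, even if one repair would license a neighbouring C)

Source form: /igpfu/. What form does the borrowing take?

ifu

Substitution: /g/ → /ŋ/, giving /iŋpfu/.
The consonants /ŋ/, /p/ cannot be parsed into a legal (C)V syllable (no codas are permitted; onsets are limited to one consonant).
Deletion applies to /ŋ/, /p/.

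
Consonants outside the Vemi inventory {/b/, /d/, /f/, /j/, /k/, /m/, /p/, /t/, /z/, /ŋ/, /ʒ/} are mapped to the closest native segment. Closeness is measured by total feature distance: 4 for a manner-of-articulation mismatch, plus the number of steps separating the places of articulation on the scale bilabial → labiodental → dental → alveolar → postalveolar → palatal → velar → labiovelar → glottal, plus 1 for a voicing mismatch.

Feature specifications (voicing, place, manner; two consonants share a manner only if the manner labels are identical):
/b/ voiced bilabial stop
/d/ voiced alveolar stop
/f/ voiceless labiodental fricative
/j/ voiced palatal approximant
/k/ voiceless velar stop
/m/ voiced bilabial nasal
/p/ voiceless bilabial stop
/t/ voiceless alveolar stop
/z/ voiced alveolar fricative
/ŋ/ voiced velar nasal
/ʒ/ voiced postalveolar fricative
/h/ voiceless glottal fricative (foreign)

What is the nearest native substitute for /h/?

/ʒ/ is closest: same manner (fricative), place distance 4 (glottal→postalveolar), voicing differs (+1); total 5. Next closest is /k/ at distance 6.

ʒ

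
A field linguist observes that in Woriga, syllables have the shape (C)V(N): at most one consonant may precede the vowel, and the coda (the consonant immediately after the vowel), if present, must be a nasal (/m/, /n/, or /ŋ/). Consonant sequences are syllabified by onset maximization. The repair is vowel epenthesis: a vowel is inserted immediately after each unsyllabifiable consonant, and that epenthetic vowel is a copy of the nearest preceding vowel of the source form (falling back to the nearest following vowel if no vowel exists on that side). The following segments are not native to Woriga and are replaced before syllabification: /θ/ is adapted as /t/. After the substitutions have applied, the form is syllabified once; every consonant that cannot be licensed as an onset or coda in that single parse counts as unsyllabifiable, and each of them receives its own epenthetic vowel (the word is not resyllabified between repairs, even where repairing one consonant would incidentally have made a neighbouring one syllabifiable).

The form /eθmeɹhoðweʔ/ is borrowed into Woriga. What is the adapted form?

etemeɹehoðoweʔe

Substitution: /θ/ → /t/, giving /etmeɹhoðweʔ/.
The consonants /t/, /ɹ/, /ð/, /ʔ/ cannot be parsed into a legal (C)V(N) syllable (only a nasal (/m/, /n/, or /ŋ/) is licensed in coda position; onsets are limited to one consonant).
Epenthesis after each stranded consonant: /t/ → /te/, /ɹ/ → /ɹe/, /ð/ → /ðo/, /ʔ/ → /ʔe/.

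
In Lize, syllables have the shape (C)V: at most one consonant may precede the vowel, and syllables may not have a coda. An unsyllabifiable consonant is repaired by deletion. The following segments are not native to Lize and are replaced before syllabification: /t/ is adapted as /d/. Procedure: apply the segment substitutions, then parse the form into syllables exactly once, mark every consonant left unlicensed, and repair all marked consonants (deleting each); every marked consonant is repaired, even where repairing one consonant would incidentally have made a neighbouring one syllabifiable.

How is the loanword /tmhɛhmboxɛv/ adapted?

Substitution: /t/ → /d/, giving /dmhɛhmboxɛv/.
The consonants /d/, /m/, /h/, /m/, /v/ cannot be parsed into a legal (C)V syllable (no codas are permitted; onsets are limited to one consonant).
Deletion applies to /d/, /m/, /h/, /m/, /v/.

hɛboxɛ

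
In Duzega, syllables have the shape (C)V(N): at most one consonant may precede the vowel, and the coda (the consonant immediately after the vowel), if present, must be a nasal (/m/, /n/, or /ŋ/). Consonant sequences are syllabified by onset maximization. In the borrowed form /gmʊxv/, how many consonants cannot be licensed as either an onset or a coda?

Under (C)V(N), the unsyllabifiable consonants are /g/, /x/, /v/ (only a nasal (/m/, /n/, or /ŋ/) is licensed in coda position; onsets are limited to one consonant).

3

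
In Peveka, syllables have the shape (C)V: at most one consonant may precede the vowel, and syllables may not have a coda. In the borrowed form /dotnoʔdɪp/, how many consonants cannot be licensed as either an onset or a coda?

3

Syllabifying with onset maximization leaves /t/, /ʔ/, /p/ stranded (no codas are permitted; onsets are limited to one consonant).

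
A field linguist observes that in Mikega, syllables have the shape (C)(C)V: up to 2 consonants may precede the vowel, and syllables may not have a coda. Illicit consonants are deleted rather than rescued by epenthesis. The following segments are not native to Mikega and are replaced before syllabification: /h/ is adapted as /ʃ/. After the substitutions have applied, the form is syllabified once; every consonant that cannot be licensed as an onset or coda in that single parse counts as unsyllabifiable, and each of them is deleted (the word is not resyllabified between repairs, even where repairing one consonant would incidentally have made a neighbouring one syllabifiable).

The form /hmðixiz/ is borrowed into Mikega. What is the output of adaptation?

mðixi

Substitution: /h/ → /ʃ/, giving /ʃmðixiz/.
The consonants /ʃ/, /z/ cannot be parsed into a legal (C)(C)V syllable (no codas are permitted; onsets may contain at most 2 consonants).
Deleting the stranded consonants removes /ʃ/, /z/.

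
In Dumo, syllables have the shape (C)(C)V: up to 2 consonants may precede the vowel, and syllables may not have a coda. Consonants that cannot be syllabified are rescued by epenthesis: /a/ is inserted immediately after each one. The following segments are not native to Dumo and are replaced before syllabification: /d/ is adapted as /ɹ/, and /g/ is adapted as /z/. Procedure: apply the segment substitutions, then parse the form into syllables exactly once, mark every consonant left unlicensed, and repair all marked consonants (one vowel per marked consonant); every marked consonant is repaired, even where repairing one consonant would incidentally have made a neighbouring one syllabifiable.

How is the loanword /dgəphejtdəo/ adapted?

ɹzəphejatɹəo

Substitution: /d/ → /ɹ/, /g/ → /z/, giving /ɹzəphejtɹəo/.
Syllabifying with onset maximization leaves /j/ stranded (no codas are permitted; onsets may contain at most 2 consonants).
Epenthesis after each stranded consonant: /j/ → /ja/.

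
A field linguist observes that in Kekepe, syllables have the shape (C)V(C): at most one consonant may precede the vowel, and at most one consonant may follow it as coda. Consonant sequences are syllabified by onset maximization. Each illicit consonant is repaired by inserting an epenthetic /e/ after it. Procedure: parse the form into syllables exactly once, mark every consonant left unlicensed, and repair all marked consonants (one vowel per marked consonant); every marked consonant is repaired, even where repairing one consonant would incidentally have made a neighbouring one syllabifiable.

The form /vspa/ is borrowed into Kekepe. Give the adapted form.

vesepa

The consonants /v/, /s/ cannot be parsed into a legal (C)V(C) syllable (at most one coda consonant is licensed; onsets are limited to one consonant).
Each unlicensed consonant becomes the onset of a new syllable: /v/ → /ve/, /s/ → /se/.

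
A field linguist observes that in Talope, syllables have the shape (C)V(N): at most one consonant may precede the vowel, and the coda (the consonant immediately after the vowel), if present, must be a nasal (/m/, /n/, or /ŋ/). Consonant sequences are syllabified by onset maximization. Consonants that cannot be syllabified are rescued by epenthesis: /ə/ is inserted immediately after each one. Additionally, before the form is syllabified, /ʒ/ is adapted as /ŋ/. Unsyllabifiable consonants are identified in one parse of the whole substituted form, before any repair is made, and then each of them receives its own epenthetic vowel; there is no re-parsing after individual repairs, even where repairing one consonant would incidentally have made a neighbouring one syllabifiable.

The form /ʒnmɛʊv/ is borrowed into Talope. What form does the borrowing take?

ŋənəmɛʊvə

Substitution: /ʒ/ → /ŋ/, giving /ŋnmɛʊv/.
Under (C)V(N), the unsyllabifiable consonants are /ŋ/, /n/, /v/ (only a nasal (/m/, /n/, or /ŋ/) is licensed in coda position; onsets are limited to one consonant).
Inserting the epenthetic vowel yields /ŋ/ → /ŋə/, /n/ → /nə/, /v/ → /və/.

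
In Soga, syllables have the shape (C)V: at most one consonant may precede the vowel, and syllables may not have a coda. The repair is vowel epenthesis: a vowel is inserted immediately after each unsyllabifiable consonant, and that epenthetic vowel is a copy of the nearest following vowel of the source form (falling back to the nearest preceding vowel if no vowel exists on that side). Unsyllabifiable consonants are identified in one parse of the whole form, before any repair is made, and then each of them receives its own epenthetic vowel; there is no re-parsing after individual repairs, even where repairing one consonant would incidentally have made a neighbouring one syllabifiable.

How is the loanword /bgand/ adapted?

baganada

The consonants /b/, /n/, /d/ cannot be parsed into a legal (C)V syllable (no codas are permitted; onsets are limited to one consonant).
Each unlicensed consonant becomes the onset of a new syllable: /b/ → /ba/, /n/ → /na/, /d/ → /da/.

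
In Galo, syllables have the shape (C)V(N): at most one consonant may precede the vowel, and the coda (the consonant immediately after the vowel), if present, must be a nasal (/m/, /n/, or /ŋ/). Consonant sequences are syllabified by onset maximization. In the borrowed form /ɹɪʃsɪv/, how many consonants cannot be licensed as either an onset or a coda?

Syllabifying with onset maximization leaves /ʃ/, /v/ stranded (only a nasal (/m/, /n/, or /ŋ/) is licensed in coda position; onsets are limited to one consonant).

2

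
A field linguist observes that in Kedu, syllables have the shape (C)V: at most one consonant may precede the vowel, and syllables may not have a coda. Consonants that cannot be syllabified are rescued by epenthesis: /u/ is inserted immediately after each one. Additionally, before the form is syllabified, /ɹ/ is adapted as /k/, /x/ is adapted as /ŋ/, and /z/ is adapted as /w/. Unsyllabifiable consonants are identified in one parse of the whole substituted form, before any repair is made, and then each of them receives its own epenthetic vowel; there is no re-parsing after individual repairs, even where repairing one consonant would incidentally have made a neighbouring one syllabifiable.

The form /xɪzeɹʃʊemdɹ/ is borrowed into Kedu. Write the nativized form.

ŋɪwekuʃʊemuduku

Substitution: /x/ → /ŋ/, /z/ → /w/, /ɹ/ → /k/, giving /ŋɪwekʃʊemdk/.
Under (C)V, the unsyllabifiable consonants are /k/, /m/, /d/, /k/ (no codas are permitted; onsets are limited to one consonant).
Epenthesis after each stranded consonant: /k/ → /ku/, /m/ → /mu/, /d/ → /du/, /k/ → /ku/.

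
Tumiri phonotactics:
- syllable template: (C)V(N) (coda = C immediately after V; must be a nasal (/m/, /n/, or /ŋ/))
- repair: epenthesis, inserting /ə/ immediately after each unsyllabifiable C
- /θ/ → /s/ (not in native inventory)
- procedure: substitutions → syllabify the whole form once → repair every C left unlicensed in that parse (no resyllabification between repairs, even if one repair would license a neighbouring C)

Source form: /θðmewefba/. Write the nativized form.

səðəmewefəba

Substitution: /θ/ → /s/, giving /sðmewefba/.
Under (C)V(N), the unsyllabifiable consonants are /s/, /ð/, /f/ (only a nasal (/m/, /n/, or /ŋ/) is licensed in coda position; onsets are limited to one consonant).
Inserting the epenthetic vowel yields /s/ → /sə/, /ð/ → /ðə/, /f/ → /fə/.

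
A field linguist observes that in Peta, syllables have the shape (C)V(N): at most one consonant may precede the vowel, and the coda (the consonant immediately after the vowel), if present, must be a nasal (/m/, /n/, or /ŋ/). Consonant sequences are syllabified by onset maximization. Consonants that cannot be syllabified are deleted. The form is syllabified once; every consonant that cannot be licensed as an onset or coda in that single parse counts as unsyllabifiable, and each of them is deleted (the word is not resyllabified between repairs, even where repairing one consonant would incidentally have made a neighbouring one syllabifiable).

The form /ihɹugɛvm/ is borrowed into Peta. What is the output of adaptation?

Syllabifying with onset maximization leaves /h/, /v/, /m/ stranded (only a nasal (/m/, /n/, or /ŋ/) is licensed in coda position; onsets are limited to one consonant).
Each unlicensed consonant is deleted: /h/, /v/, /m/.

iɹugɛ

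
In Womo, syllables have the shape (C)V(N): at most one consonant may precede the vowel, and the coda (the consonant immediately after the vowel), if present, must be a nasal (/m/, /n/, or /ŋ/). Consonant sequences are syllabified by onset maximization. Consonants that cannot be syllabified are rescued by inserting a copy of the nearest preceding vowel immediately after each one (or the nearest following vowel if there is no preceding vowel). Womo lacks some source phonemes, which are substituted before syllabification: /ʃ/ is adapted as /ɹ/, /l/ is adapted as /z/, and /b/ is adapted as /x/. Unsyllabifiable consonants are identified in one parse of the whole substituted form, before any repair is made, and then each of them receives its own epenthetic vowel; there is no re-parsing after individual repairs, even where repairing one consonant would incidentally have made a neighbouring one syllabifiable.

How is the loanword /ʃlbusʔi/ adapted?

ɹuzuxusuʔi

Substitution: /ʃ/ → /ɹ/, /l/ → /z/, /b/ → /x/, giving /ɹzxusʔi/.
The consonants /ɹ/, /z/, /s/ cannot be parsed into a legal (C)V(N) syllable (only a nasal (/m/, /n/, or /ŋ/) is licensed in coda position; onsets are limited to one consonant).
Inserting the epenthetic vowel yields /ɹ/ → /ɹu/, /z/ → /zu/, /s/ → /su/.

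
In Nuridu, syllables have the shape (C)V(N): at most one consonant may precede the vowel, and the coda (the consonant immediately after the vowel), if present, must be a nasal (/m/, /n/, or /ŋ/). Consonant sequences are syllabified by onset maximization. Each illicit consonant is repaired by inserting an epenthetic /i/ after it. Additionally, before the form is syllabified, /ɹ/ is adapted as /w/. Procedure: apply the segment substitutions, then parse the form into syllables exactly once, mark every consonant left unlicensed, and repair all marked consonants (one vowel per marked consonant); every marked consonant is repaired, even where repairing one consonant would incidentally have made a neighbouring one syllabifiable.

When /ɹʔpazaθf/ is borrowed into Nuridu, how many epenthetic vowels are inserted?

After substitution the input is /wʔpazaθf/.
The unsyllabifiable consonants are /w/, /ʔ/, /θ/, /f/; each receives one epenthetic vowel.

4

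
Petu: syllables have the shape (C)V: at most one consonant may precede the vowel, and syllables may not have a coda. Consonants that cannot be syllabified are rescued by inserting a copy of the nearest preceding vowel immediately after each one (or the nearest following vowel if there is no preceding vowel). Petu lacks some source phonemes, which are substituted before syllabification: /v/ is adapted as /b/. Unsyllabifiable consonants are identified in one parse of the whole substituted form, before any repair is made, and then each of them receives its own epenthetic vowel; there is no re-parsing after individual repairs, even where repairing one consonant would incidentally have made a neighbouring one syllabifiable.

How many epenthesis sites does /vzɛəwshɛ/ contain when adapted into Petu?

After substitution the input is /bzɛəwshɛ/.
The unsyllabifiable consonants are /b/, /w/, /s/; each receives one epenthetic vowel.

3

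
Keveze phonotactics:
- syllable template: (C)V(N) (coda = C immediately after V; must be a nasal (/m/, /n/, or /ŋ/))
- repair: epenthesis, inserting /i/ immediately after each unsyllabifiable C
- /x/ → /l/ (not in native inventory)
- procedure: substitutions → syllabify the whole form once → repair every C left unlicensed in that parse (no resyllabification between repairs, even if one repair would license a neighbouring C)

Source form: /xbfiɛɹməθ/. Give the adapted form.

Substitution: /x/ → /l/, giving /lbfiɛɹməθ/.
Under (C)V(N), the unsyllabifiable consonants are /l/, /b/, /ɹ/, /θ/ (only a nasal (/m/, /n/, or /ŋ/) is licensed in coda position; onsets are limited to one consonant).
Inserting the epenthetic vowel yields /l/ → /li/, /b/ → /bi/, /ɹ/ → /ɹi/, /θ/ → /θi/.

libifiɛɹiməθi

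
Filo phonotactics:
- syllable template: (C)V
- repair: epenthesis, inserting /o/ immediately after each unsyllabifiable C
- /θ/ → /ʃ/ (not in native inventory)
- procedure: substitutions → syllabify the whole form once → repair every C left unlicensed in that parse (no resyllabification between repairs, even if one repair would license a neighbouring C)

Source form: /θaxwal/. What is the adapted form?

Substitution: /θ/ → /ʃ/, giving /ʃaxwal/.
Syllabifying with onset maximization leaves /x/, /l/ stranded (no codas are permitted; onsets are limited to one consonant).
Epenthesis after each stranded consonant: /x/ → /xo/, /l/ → /lo/.

ʃaxowalo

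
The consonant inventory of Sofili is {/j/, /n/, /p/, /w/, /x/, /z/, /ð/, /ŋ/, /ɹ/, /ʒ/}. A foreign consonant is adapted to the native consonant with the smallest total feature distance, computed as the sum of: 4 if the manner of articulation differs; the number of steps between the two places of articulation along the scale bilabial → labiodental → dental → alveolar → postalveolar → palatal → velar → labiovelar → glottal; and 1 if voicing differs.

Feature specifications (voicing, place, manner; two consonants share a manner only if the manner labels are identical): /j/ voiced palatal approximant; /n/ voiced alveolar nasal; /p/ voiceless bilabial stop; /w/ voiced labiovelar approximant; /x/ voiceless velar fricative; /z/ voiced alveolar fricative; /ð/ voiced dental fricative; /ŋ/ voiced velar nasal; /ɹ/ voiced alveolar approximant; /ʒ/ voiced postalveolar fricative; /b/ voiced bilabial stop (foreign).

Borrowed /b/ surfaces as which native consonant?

/p/ is closest: same manner (stop), place distance 0 (bilabial→bilabial), voicing differs (+1); total 1. Next closest is /ð/ at distance 6.

p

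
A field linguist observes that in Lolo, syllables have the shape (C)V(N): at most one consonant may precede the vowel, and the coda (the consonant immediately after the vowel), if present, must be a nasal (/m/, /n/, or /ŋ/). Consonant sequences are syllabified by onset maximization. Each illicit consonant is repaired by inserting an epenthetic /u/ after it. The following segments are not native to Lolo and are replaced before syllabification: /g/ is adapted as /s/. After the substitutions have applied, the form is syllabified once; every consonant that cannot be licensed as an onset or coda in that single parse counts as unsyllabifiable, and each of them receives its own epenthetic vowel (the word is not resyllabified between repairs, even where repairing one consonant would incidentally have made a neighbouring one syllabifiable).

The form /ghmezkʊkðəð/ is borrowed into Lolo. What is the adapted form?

Substitution: /g/ → /s/, giving /shmezkʊkðəð/.
Syllabifying with onset maximization leaves /s/, /h/, /z/, /k/, /ð/ stranded (only a nasal (/m/, /n/, or /ŋ/) is licensed in coda position; onsets are limited to one consonant).
Inserting the epenthetic vowel yields /s/ → /su/, /h/ → /hu/, /z/ → /zu/, /k/ → /ku/, /ð/ → /ðu/.

suhumezukʊkuðəðu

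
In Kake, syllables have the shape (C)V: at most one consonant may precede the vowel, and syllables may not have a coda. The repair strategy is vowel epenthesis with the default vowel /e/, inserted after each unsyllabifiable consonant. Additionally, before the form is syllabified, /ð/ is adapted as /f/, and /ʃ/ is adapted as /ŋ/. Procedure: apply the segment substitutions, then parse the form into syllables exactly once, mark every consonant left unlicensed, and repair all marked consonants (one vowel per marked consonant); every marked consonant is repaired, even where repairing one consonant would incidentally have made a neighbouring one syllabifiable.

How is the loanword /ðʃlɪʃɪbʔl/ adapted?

feŋelɪŋɪbeʔele

Substitution: /ð/ → /f/, /ʃ/ → /ŋ/, giving /fŋlɪŋɪbʔl/.
The consonants /f/, /ŋ/, /b/, /ʔ/, /l/ cannot be parsed into a legal (C)V syllable (no codas are permitted; onsets are limited to one consonant).
Each unlicensed consonant becomes the onset of a new syllable: /f/ → /fe/, /ŋ/ → /ŋe/, /b/ → /be/, /ʔ/ → /ʔe/, /l/ → /le/.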